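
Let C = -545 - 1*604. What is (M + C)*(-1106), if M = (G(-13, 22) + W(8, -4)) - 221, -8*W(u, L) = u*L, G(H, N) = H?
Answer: 1525174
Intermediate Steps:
W(u, L) = -L*u/8 (W(u, L) = -u*L/8 = -L*u/8)
C = -1149 (C = -545 - 604 = -1149)
M = -230 (M = (-13 - 1/8*(-4)*8) - 221 = (-13 + 4) - 221 = -9 - 221 = -230)
(M + C)*(-1106) = (-230 - 1149)*(-1106) = -1379*(-1106) = 1525174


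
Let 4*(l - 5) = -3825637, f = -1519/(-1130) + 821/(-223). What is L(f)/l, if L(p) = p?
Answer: 1177986/482008613915 ≈ 2.4439e-6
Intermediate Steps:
f = -588993/251990 (f = -1519*(-1/1130) + 821*(-1/223) = 1519/1130 - 821/223 = -588993/251990 ≈ -2.3374)
l = -3825617/4 (l = 5 + (¼)*(-3825637) = 5 - 3825637/4 = -3825617/4 ≈ -9.5640e+5)
L(f)/l = -588993/(251990*(-3825617/4)) = -588993/251990*(-4/3825617) = 1177986/482008613915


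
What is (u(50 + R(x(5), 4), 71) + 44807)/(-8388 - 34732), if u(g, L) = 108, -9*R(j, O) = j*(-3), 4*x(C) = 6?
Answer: -8983/8624 ≈ -1.0416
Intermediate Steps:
x(C) = 3/2 (x(C) = (¼)*6 = 3/2)
R(j, O) = j/3 (R(j, O) = -j*(-3)/9 = -(-1)*j/3 = j/3)
(u(50 + R(x(5), 4), 71) + 44807)/(-8388 - 34732) = (108 + 44807)/(-8388 - 34732) = 44915/(-43120) = 44915*(-1/43120) = -8983/8624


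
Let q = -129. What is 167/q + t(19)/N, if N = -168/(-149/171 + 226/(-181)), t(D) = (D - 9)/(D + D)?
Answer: -5485514063/4248210456 ≈ -1.2913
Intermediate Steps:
t(D) = (-9 + D)/(2*D) (t(D) = (-9 + D)/((2*D)) = (-9 + D)*(1/(2*D)) = (-9 + D)/(2*D))
N = 5199768/65615 (N = -168/(-149*1/171 + 226*(-1/181)) = -168/(-149/171 - 226/181) = -168/(-65615/30951) = -168*(-30951/65615) = 5199768/65615 ≈ 79.247)
167/q + t(19)/N = 167/(-129) + ((½)*(-9 + 19)/19)/(5199768/65615) = 167*(-1/129) + ((½)*(1/19)*10)*(65615/5199768) = -167/129 + (5/19)*(65615/5199768) = -167/129 + 328075/98795592 = -5485514063/4248210456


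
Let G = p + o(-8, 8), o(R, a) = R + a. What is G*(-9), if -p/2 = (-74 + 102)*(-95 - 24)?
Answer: -59976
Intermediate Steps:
p = 6664 (p = -2*(-74 + 102)*(-95 - 24) = -56*(-119) = -2*(-3332) = 6664)
G = 6664 (G = 6664 + (-8 + 8) = 6664 + 0 = 6664)
G*(-9) = 6664*(-9) = -59976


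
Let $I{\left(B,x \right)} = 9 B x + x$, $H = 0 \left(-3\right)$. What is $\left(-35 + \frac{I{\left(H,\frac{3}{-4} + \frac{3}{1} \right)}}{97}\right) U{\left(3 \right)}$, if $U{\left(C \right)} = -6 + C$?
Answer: $\frac{40713}{388} \approx 104.93$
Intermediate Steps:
$H = 0$
$I{\left(B,x \right)} = x + 9 B x$ ($I{\left(B,x \right)} = 9 B x + x = x + 9 B x$)
$\left(-35 + \frac{I{\left(H,\frac{3}{-4} + \frac{3}{1} \right)}}{97}\right) U{\left(3 \right)} = \left(-35 + \frac{\left(\frac{3}{-4} + \frac{3}{1}\right) \left(1 + 9 \cdot 0\right)}{97}\right) \left(-6 + 3\right) = \left(-35 + \left(3 \left(- \frac{1}{4}\right) + 3 \cdot 1\right) \left(1 + 0\right) \frac{1}{97}\right) \left(-3\right) = \left(-35 + \left(- \frac{3}{4} + 3\right) 1 \cdot \frac{1}{97}\right) \left(-3\right) = \left(-35 + \frac{9}{4} \cdot 1 \cdot \frac{1}{97}\right) \left(-3\right) = \left(-35 + \frac{9}{4} \cdot \frac{1}{97}\right) \left(-3\right) = \left(-35 + \frac{9}{388}\right) \left(-3\right) = \left(- \frac{13571}{388}\right) \left(-3\right) = \frac{40713}{388}$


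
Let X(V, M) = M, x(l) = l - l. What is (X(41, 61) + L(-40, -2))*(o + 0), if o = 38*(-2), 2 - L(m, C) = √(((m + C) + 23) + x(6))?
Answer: -4788 + 76*I*√19 ≈ -4788.0 + 331.28*I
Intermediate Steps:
x(l) = 0
L(m, C) = 2 - √(23 + C + m) (L(m, C) = 2 - √(((m + C) + 23) + 0) = 2 - √(((C + m) + 23) + 0) = 2 - √((23 + C + m) + 0) = 2 - √(23 + C + m))
o = -76
(X(41, 61) + L(-40, -2))*(o + 0) = (61 + (2 - √(23 - 2 - 40)))*(-76 + 0) = (61 + (2 - √(-19)))*(-76) = (61 + (2 - I*√19))*(-76) = (63 - I*√19)*(-76) = -4788 + 76*I*√19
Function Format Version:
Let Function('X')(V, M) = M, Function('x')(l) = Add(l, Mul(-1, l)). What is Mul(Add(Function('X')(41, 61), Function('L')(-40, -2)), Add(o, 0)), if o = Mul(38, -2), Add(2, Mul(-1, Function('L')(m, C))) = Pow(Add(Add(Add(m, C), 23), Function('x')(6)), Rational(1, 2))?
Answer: Add(-4788, Mul(76, I, Pow(19, Rational(1, 2)))) ≈ Add(-4788.0, Mul(331.28, I))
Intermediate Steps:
Function('x')(l) = 0
Function('L')(m, C) = Add(2, Mul(-1, Pow(Add(23, C, m), Rational(1, 2)))) (Function('L')(m, C) = Add(2, Mul(-1, Pow(Add(Add(Add(m, C), 23), 0), Rational(1, 2)))) = Add(2, Mul(-1, Pow(Add(Add(Add(C, m), 23), 0), Rational(1, 2)))) = Add(2, Mul(-1, Pow(Add(Add(23, C, m), 0), Rational(1, 2)))) = Add(2, Mul(-1, Pow(Add(23, C, m), Rational(1, 2)))))
o = -76
Mul(Add(Function('X')(41, 61), Function('L')(-40, -2)), Add(o, 0)) = Mul(Add(61, Add(2, Mul(-1, Pow(Add(23, -2, -40), Rational(1, 2))))), Add(-76, 0)) = Mul(Add(61, Add(2, Mul(-1, Pow(-19, Rational(1, 2))))), -76) = Mul(Add(61, Add(2, Mul(-1, Mul(I, Pow(19, Rational(1, 2)))))), -76) = Mul(Add(61, Add(2, Mul(-1, I, Pow(19, Rational(1, 2))))), -76) = Mul(Add(63, Mul(-1, I, Pow(19, Rational(1, 2)))), -76) = Add(-4788, Mul(76, I, Pow(19, Rational(1, 2))))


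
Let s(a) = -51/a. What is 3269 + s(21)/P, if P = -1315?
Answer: 30091162/9205 ≈ 3269.0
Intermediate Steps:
3269 + s(21)/P = 3269 - 51/21/(-1315) = 3269 - 51*1/21*(-1/1315) = 3269 - 17/7*(-1/1315) = 3269 + 17/9205 = 30091162/9205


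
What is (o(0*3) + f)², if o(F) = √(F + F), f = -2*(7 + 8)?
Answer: 900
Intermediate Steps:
f = -30 (f = -2*15 = -30)
o(F) = √2*√F (o(F) = √(2*F) = √2*√F)
(o(0*3) + f)² = (√2*√(0*3) - 30)² = (√2*√0 - 30)² = (√2*0 - 30)² = (0 - 30)² = (-30)² = 900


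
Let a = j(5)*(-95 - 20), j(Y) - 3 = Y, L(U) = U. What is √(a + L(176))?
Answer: 2*I*√186 ≈ 27.276*I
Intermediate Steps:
j(Y) = 3 + Y
a = -920 (a = (3 + 5)*(-95 - 20) = 8*(-115) = -920)
√(a + L(176)) = √(-920 + 176) = √(-744) = 2*I*√186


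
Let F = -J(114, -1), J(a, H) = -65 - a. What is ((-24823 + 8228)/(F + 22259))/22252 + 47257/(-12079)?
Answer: -23595165749637/6030928451704 ≈ -3.9124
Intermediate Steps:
F = 179 (F = -(-65 - 1*114) = -(-65 - 114) = -1*(-179) = 179)
((-24823 + 8228)/(F + 22259))/22252 + 47257/(-12079) = ((-24823 + 8228)/(179 + 22259))/22252 + 47257/(-12079) = -16595/22438*(1/22252) + 47257*(-1/12079) = -16595*1/22438*(1/22252) - 47257/12079 = -16595/22438*1/22252 - 47257/12079 = -16595/499290376 - 47257/12079 = -23595165749637/6030928451704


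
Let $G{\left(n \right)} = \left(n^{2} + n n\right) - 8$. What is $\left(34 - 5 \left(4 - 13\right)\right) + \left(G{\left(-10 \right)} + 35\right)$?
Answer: $306$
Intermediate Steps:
$G{\left(n \right)} = -8 + 2 n^{2}$ ($G{\left(n \right)} = \left(n^{2} + n^{2}\right) - 8 = 2 n^{2} - 8 = -8 + 2 n^{2}$)
$\left(34 - 5 \left(4 - 13\right)\right) + \left(G{\left(-10 \right)} + 35\right) = \left(34 - 5 \left(4 - 13\right)\right) + \left(\left(-8 + 2 \left(-10\right)^{2}\right) + 35\right) = \left(34 - -45\right) + \left(\left(-8 + 2 \cdot 100\right) + 35\right) = \left(34 + 45\right) + \left(\left(-8 + 200\right) + 35\right) = 79 + \left(192 + 35\right) = 79 + 227 = 306$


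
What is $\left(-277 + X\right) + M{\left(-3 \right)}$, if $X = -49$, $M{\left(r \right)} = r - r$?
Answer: $-326$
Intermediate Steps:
$M{\left(r \right)} = 0$
$\left(-277 + X\right) + M{\left(-3 \right)} = \left(-277 - 49\right) + 0 = -326 + 0 = -326$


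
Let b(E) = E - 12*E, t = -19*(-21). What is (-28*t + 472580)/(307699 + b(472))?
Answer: 461408/302507 ≈ 1.5253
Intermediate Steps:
t = 399
b(E) = -11*E
(-28*t + 472580)/(307699 + b(472)) = (-28*399 + 472580)/(307699 - 11*472) = (-11172 + 472580)/(307699 - 5192) = 461408/302507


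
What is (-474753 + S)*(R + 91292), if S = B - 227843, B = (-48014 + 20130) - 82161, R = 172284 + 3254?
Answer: -216836998030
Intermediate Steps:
R = 175538
B = -110045 (B = -27884 - 82161 = -110045)
S = -337888 (S = -110045 - 227843 = -337888)
(-474753 + S)*(R + 91292) = (-474753 - 337888)*(175538 + 91292) = -812641*266830 = -216836998030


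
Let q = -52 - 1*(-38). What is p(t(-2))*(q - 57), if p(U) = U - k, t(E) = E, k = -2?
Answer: 0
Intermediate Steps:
q = -14 (q = -52 + 38 = -14)
p(U) = 2 + U (p(U) = U - 1*(-2) = U + 2 = 2 + U)
p(t(-2))*(q - 57) = (2 - 2)*(-14 - 57) = 0*(-71) = 0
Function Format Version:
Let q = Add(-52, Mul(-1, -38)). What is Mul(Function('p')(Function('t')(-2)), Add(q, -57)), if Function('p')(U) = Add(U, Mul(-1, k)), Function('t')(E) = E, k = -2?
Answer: 0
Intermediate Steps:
q = -14 (q = Add(-52, 38) = -14)
Function('p')(U) = Add(2, U) (Function('p')(U) = Add(U, Mul(-1, -2)) = Add(U, 2) = Add(2, U))
Mul(Function('p')(Function('t')(-2)), Add(q, -57)) = Mul(Add(2, -2), Add(-14, -57)) = Mul(0, -71) = 0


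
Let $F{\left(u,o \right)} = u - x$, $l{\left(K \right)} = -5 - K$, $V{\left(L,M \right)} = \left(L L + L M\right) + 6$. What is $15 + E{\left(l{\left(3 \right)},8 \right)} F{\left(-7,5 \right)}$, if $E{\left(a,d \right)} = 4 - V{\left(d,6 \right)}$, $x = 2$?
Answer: $1041$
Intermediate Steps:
$V{\left(L,M \right)} = 6 + L^{2} + L M$ ($V{\left(L,M \right)} = \left(L^{2} + L M\right) + 6 = 6 + L^{2} + L M$)
$E{\left(a,d \right)} = -2 - d^{2} - 6 d$ ($E{\left(a,d \right)} = 4 - \left(6 + d^{2} + d 6\right) = 4 - \left(6 + d^{2} + 6 d\right) = -2 - d^{2} - 6 d$)
$F{\left(u,o \right)} = -2 + u$ ($F{\left(u,o \right)} = u - 2 = -2 + u$)
$15 + E{\left(l{\left(3 \right)},8 \right)} F{\left(-7,5 \right)} = 15 + \left(-2 - 8^{2} - 48\right) \left(-2 - 7\right) = 15 + \left(-2 - 64 - 48\right) \left(-9\right) = 15 - -1026 = 15 + 1026 = 1041$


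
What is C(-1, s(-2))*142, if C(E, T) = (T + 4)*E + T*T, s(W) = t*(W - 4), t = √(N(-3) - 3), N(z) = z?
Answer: -31240 + 852*I*√6 ≈ -31240.0 + 2087.0*I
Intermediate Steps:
t = I*√6 (t = √(-3 - 3) = √(-6) = I*√6 ≈ 2.4495*I)
s(W) = I*√6*(-4 + W) (s(W) = (I*√6)*(W - 4) = (I*√6)*(-4 + W) = I*√6*(-4 + W))
C(E, T) = T² + E*(4 + T) (C(E, T) = (4 + T)*E + T² = E*(4 + T) + T² = T² + E*(4 + T))
C(-1, s(-2))*142 = ((I*√6*(-4 - 2))² + 4*(-1) - I*√6*(-4 - 2))*142 = ((I*√6*(-6))² - 4 - I*√6*(-6))*142 = ((-6*I*√6)² - 4 - (-6)*I*√6)*142 = (-216 - 4 + 6*I*√6)*142 = (-220 + 6*I*√6)*142 = -31240 + 852*I*√6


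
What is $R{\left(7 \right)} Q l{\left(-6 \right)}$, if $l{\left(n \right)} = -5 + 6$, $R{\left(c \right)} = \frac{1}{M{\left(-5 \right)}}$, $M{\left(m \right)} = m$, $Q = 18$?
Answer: $- \frac{18}{5} \approx -3.6$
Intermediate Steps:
$R{\left(c \right)} = - \frac{1}{5}$ ($R{\left(c \right)} = \frac{1}{-5} = - \frac{1}{5}$)
$l{\left(n \right)} = 1$
$R{\left(7 \right)} Q l{\left(-6 \right)} = \left(- \frac{1}{5}\right) 18 \cdot 1 = \left(- \frac{18}{5}\right) 1 = - \frac{18}{5}$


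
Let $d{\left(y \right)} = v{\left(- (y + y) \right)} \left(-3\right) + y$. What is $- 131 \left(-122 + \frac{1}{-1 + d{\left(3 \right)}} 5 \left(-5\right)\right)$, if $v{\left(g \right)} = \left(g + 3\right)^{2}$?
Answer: $15851$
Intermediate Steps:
$v{\left(g \right)} = \left(3 + g\right)^{2}$
$d{\left(y \right)} = y - 3 \left(3 - 2 y\right)^{2}$ ($d{\left(y \right)} = \left(3 - \left(y + y\right)\right)^{2} \left(-3\right) + y = \left(3 - 2 y\right)^{2} \left(-3\right) + y = - 3 \left(3 - 2 y\right)^{2} + y = y - 3 \left(3 - 2 y\right)^{2}$)
$- 131 \left(-122 + \frac{1}{-1 + d{\left(3 \right)}} 5 \left(-5\right)\right) = - 131 \left(-122 + \frac{1}{-1 + \left(3 - 3 \left(-3 + 2 \cdot 3\right)^{2}\right)} 5 \left(-5\right)\right) = - 131 \left(-122 + \frac{1}{-1 + \left(3 - 3 \left(-3 + 6\right)^{2}\right)} 5 \left(-5\right)\right) = - 131 \left(-122 + \frac{1}{-1 + \left(3 - 3 \cdot 3^{2}\right)} 5 \left(-5\right)\right) = - 131 \left(-122 + \frac{1}{-1 + \left(3 - 27\right)} 5 \left(-5\right)\right) = - 131 \left(-122 + \frac{1}{-1 - 24} \cdot 5 \left(-5\right)\right) = - 131 \left(-122 + \frac{1}{-25} \cdot 5 \left(-5\right)\right) = - 131 \left(-122 + \left(- \frac{1}{25}\right) 5 \left(-5\right)\right) = - 131 \left(-122 - -1\right) = - 131 \left(-122 + 1\right) = \left(-131\right) \left(-121\right) = 15851$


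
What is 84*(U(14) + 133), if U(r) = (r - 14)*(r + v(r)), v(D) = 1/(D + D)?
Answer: 11172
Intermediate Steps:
v(D) = 1/(2*D)
U(r) = (-14 + r)*(r + 1/(2*r)) (U(r) = (r - 14)*(r + 1/(2*r)) = (-14 + r)*(r + 1/(2*r)))
84*(U(14) + 133) = 84*((1/2 + 14**2 - 14*14 - 7/14) + 133) = 84*((1/2 + 196 - 196 - 7*1/14) + 133) = 84*((1/2 + 196 - 196 - 1/2) + 133) = 84*(0 + 133) = 84*133 = 11172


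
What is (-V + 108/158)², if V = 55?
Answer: 18412681/6241 ≈ 2950.3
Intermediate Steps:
(-V + 108/158)² = (-1*55 + 108/158)² = (-55 + 108*(1/158))² = (-55 + 54/79)² = (-4291/79)² = 18412681/6241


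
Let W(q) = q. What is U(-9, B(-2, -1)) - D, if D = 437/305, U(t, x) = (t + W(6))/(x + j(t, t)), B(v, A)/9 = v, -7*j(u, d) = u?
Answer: -14908/11895 ≈ -1.2533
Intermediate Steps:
j(u, d) = -u/7
B(v, A) = 9*v
U(t, x) = (6 + t)/(x - t/7) (U(t, x) = (t + 6)/(x - t/7) = (6 + t)/(x - t/7))
D = 437/305 (D = 437*(1/305) = 437/305 ≈ 1.4328)
U(-9, B(-2, -1)) - D = 7*(6 - 9)/(-1*(-9) + 7*(9*(-2))) - 1*437/305 = 7*(-3)/(9 + 7*(-18)) - 437/305 = 7*(-3)/(9 - 126) - 437/305 = 7*(-3)/(-117) - 437/305 = 7*(-1/117)*(-3) - 437/305 = 7/39 - 437/305 = -14908/11895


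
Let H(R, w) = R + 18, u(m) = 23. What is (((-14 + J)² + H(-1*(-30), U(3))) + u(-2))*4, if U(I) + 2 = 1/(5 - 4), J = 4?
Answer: 684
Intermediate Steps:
U(I) = -1 (U(I) = -2 + 1/(5 - 4) = -2 + 1/1 = -2 + 1 = -1)
H(R, w) = 18 + R
(((-14 + J)² + H(-1*(-30), U(3))) + u(-2))*4 = (((-14 + 4)² + (18 - 1*(-30))) + 23)*4 = (((-10)² + (18 + 30)) + 23)*4 = ((100 + 48) + 23)*4 = (148 + 23)*4 = 171*4 = 684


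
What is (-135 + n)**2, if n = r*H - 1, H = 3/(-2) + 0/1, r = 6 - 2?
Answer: 20164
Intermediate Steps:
r = 4
H = -3/2 (H = 3*(-1/2) + 0*1 = -3/2 + 0 = -3/2 ≈ -1.5000)
n = -7 (n = 4*(-3/2) - 1 = -6 - 1 = -7)
(-135 + n)**2 = (-135 - 7)**2 = (-142)**2 = 20164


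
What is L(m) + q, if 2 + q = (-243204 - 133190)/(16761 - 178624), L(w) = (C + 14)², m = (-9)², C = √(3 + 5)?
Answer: 33072720/161863 + 56*√2 ≈ 283.52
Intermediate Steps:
C = 2*√2 (C = √8 = 2*√2 ≈ 2.8284)
m = 81
L(w) = (14 + 2*√2)² (L(w) = (2*√2 + 14)² = (14 + 2*√2)²)
q = 52668/161863 (q = -2 + (-243204 - 133190)/(16761 - 178624) = -2 - 376394/(-161863) = -2 - 376394*(-1/161863) = -2 + 376394/161863 = 52668/161863 ≈ 0.32539)
L(m) + q = (204 + 56*√2) + 52668/161863 = 33072720/161863 + 56*√2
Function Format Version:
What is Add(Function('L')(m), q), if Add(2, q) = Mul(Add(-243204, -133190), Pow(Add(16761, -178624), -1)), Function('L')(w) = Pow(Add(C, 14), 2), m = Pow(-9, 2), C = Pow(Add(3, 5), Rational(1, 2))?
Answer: Add(Rational(33072720, 161863), Mul(56, Pow(2, Rational(1, 2)))) ≈ 283.52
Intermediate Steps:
C = Mul(2, Pow(2, Rational(1, 2))) (C = Pow(8, Rational(1, 2)) = Mul(2, Pow(2, Rational(1, 2))) ≈ 2.8284)
m = 81
Function('L')(w) = Pow(Add(14, Mul(2, Pow(2, Rational(1, 2)))), 2) (Function('L')(w) = Pow(Add(Mul(2, Pow(2, Rational(1, 2))), 14), 2) = Pow(Add(14, Mul(2, Pow(2, Rational(1, 2)))), 2))
q = Rational(52668, 161863) (q = Add(-2, Mul(Add(-243204, -133190), Pow(Add(16761, -178624), -1))) = Add(-2, Mul(-376394, Pow(-161863, -1))) = Add(-2, Mul(-376394, Rational(-1, 161863))) = Add(-2, Rational(376394, 161863)) = Rational(52668, 161863) ≈ 0.32539)
Add(Function('L')(m), q) = Add(Add(204, Mul(56, Pow(2, Rational(1, 2)))), Rational(52668, 161863)) = Add(Rational(33072720, 161863), Mul(56, Pow(2, Rational(1, 2))))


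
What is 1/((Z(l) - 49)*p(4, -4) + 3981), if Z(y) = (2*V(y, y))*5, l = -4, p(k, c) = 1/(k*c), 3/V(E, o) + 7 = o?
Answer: 176/701225 ≈ 0.00025099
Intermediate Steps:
V(E, o) = 3/(-7 + o)
p(k, c) = 1/(c*k)
Z(y) = 30/(-7 + y) (Z(y) = (2*(3/(-7 + y)))*5 = (6/(-7 + y))*5 = 30/(-7 + y))
1/((Z(l) - 49)*p(4, -4) + 3981) = 1/((30/(-7 - 4) - 49)*(1/(-4*4)) + 3981) = 1/((30/(-11) - 49)*(-¼*¼) + 3981) = 1/((30*(-1/11) - 49)*(-1/16) + 3981) = 1/((-30/11 - 49)*(-1/16) + 3981) = 1/(-569/11*(-1/16) + 3981) = 1/(569/176 + 3981) = 1/(701225/176) = 176/701225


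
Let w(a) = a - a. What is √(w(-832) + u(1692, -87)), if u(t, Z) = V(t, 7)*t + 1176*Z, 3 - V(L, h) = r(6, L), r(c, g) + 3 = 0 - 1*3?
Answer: 6*I*√2419 ≈ 295.1*I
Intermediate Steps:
r(c, g) = -6 (r(c, g) = -3 + (0 - 1*3) = -3 + (0 - 3) = -3 - 3 = -6)
V(L, h) = 9 (V(L, h) = 3 - 1*(-6) = 3 + 6 = 9)
w(a) = 0
u(t, Z) = 9*t + 1176*Z
√(w(-832) + u(1692, -87)) = √(0 + (9*1692 + 1176*(-87))) = √(0 + (15228 - 102312)) = √(0 - 87084) = √(-87084) = 6*I*√2419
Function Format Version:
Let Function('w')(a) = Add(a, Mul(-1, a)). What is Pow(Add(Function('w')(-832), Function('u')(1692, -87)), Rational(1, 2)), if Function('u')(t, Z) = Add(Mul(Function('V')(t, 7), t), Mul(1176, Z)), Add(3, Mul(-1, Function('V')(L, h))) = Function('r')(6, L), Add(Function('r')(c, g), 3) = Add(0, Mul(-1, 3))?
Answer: Mul(6, I, Pow(2419, Rational(1, 2))) ≈ Mul(295.10, I)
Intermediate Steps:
Function('r')(c, g) = -6 (Function('r')(c, g) = Add(-3, Add(0, Mul(-1, 3))) = Add(-3, Add(0, -3)) = Add(-3, -3) = -6)
Function('V')(L, h) = 9 (Function('V')(L, h) = Add(3, Mul(-1, -6)) = Add(3, 6) = 9)
Function('w')(a) = 0
Function('u')(t, Z) = Add(Mul(9, t), Mul(1176, Z))
Pow(Add(Function('w')(-832), Function('u')(1692, -87)), Rational(1, 2)) = Pow(Add(0, Add(Mul(9, 1692), Mul(1176, -87))), Rational(1, 2)) = Pow(Add(0, Add(15228, -102312)), Rational(1, 2)) = Pow(Add(0, -87084), Rational(1, 2)) = Pow(-87084, Rational(1, 2)) = Mul(6, I, Pow(2419, Rational(1, 2)))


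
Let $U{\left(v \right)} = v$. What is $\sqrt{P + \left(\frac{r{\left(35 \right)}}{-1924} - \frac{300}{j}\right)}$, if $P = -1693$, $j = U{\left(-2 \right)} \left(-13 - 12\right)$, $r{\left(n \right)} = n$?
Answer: $\frac{i \sqrt{1572346191}}{962} \approx 41.219 i$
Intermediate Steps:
$j = 50$ ($j = - 2 \left(-13 - 12\right) = \left(-2\right) \left(-25\right) = 50$)
$\sqrt{P + \left(\frac{r{\left(35 \right)}}{-1924} - \frac{300}{j}\right)} = \sqrt{-1693 + \left(\frac{35}{-1924} - \frac{300}{50}\right)} = \sqrt{-1693 + \left(35 \left(- \frac{1}{1924}\right) - 6\right)} = \sqrt{-1693 - \frac{11579}{1924}} = \sqrt{- \frac{3268911}{1924}} = \frac{i \sqrt{1572346191}}{962}$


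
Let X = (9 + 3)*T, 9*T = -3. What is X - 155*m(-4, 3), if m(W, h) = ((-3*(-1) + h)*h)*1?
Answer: -2794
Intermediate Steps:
T = -1/3 (T = (1/9)*(-3) = -1/3 ≈ -0.33333)
m(W, h) = h*(3 + h) (m(W, h) = ((3 + h)*h)*1 = (h*(3 + h))*1 = h*(3 + h))
X = -4 (X = (9 + 3)*(-1/3) = 12*(-1/3) = -4)
X - 155*m(-4, 3) = -4 - 465*(3 + 3) = -4 - 465*6 = -4 - 155*18 = -4 - 2790 = -2794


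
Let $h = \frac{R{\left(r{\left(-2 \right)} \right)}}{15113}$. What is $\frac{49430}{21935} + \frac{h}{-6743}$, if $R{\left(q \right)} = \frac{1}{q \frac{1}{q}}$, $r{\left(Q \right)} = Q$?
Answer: $\frac{1007452192287}{447065829133} \approx 2.2535$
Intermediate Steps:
$R{\left(q \right)} = 1$ ($R{\left(q \right)} = 1^{-1} = 1$)
$h = \frac{1}{15113}$ ($h = 1 \cdot \frac{1}{15113} = \frac{1}{15113} \approx 6.6168 \cdot 10^{-5}$)
$\frac{49430}{21935} + \frac{h}{-6743} = \frac{49430}{21935} + \frac{1}{15113 \left(-6743\right)} = 49430 \cdot \frac{1}{21935} + \frac{1}{15113} \left(- \frac{1}{6743}\right) = \frac{9886}{4387} - \frac{1}{101906959} = \frac{1007452192287}{447065829133}$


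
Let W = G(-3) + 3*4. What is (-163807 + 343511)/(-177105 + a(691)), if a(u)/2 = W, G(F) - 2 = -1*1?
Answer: -25672/25297 ≈ -1.0148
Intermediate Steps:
G(F) = 1 (G(F) = 2 - 1*1 = 2 - 1 = 1)
W = 13 (W = 1 + 3*4 = 1 + 12 = 13)
a(u) = 26 (a(u) = 2*13 = 26)
(-163807 + 343511)/(-177105 + a(691)) = (-163807 + 343511)/(-177105 + 26) = 179704/(-177079) = 179704*(-1/177079) = -25672/25297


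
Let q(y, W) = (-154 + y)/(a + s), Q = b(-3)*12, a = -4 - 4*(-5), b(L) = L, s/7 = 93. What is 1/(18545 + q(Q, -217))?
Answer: 667/12369325 ≈ 5.3924e-5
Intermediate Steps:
s = 651 (s = 7*93 = 651)
a = 16 (a = -4 + 20 = 16)
Q = -36 (Q = -3*12 = -36)
q(y, W) = -154/667 + y/667 (q(y, W) = (-154 + y)/(16 + 651) = (-154 + y)/667 = (-154 + y)*(1/667) = -154/667 + y/667)
1/(18545 + q(Q, -217)) = 1/(18545 + (-154/667 + (1/667)*(-36))) = 1/(18545 + (-154/667 - 36/667)) = 1/(18545 - 190/667) = 1/(12369325/667) = 667/12369325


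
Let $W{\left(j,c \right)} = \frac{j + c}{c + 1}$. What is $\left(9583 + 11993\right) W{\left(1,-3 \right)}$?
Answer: $21576$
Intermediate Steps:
$W{\left(j,c \right)} = \frac{c + j}{1 + c}$
$\left(9583 + 11993\right) W{\left(1,-3 \right)} = \left(9583 + 11993\right) \frac{-3 + 1}{1 - 3} = 21576 \frac{1}{-2} \left(-2\right) = 21576 \left(\left(- \frac{1}{2}\right) \left(-2\right)\right) = 21576 \cdot 1 = 21576$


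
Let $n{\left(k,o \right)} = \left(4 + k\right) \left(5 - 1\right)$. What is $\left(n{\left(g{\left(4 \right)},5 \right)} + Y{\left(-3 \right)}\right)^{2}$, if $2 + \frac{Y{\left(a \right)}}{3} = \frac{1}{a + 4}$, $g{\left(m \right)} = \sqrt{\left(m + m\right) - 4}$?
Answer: $441$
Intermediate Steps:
$g{\left(m \right)} = \sqrt{-4 + 2 m}$ ($g{\left(m \right)} = \sqrt{2 m - 4} = \sqrt{-4 + 2 m}$)
$Y{\left(a \right)} = -6 + \frac{3}{4 + a}$ ($Y{\left(a \right)} = -6 + \frac{3}{a + 4} = -6 + \frac{3}{4 + a}$)
$n{\left(k,o \right)} = 16 + 4 k$ ($n{\left(k,o \right)} = \left(4 + k\right) 4 = 16 + 4 k$)
$\left(n{\left(g{\left(4 \right)},5 \right)} + Y{\left(-3 \right)}\right)^{2} = \left(\left(16 + 4 \sqrt{-4 + 2 \cdot 4}\right) + \frac{3 \left(-7 - -6\right)}{4 - 3}\right)^{2} = \left(\left(16 + 4 \sqrt{-4 + 8}\right) + \frac{3 \left(-7 + 6\right)}{1}\right)^{2} = \left(\left(16 + 4 \sqrt{4}\right) + 3 \cdot 1 \left(-1\right)\right)^{2} = \left(\left(16 + 4 \cdot 2\right) - 3\right)^{2} = \left(\left(16 + 8\right) - 3\right)^{2} = \left(24 - 3\right)^{2} = 21^{2} = 441$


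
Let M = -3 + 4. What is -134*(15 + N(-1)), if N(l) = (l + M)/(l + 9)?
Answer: -2010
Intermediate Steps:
M = 1
N(l) = (1 + l)/(9 + l) (N(l) = (l + 1)/(l + 9) = (1 + l)/(9 + l))
-134*(15 + N(-1)) = -134*(15 + (1 - 1)/(9 - 1)) = -134*(15 + 0/8) = -134*(15 + (⅛)*0) = -134*(15 + 0) = -134*15 = -2010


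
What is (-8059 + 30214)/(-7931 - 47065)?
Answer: -7385/18332 ≈ -0.40285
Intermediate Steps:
(-8059 + 30214)/(-7931 - 47065) = 22155/(-54996) = 22155*(-1/54996) = -7385/18332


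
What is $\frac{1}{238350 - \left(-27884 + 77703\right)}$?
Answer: $\frac{1}{188531} \approx 5.3042 \cdot 10^{-6}$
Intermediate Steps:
$\frac{1}{238350 - \left(-27884 + 77703\right)} = \frac{1}{238350 - 49819} = \frac{1}{188531}$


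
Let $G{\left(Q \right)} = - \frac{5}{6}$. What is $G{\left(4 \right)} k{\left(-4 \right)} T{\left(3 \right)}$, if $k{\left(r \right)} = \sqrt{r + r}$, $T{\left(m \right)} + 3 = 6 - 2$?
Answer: $- \frac{5 i \sqrt{2}}{3} \approx - 2.357 i$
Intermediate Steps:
$T{\left(m \right)} = 1$ ($T{\left(m \right)} = -3 + \left(6 - 2\right) = -3 + 4 = 1$)
$G{\left(Q \right)} = - \frac{5}{6}$ ($G{\left(Q \right)} = \left(-5\right) \frac{1}{6} = - \frac{5}{6}$)
$k{\left(r \right)} = \sqrt{2} \sqrt{r}$ ($k{\left(r \right)} = \sqrt{2 r} = \sqrt{2} \sqrt{r}$)
$G{\left(4 \right)} k{\left(-4 \right)} T{\left(3 \right)} = - \frac{5 \sqrt{2} \sqrt{-4}}{6} \cdot 1 = - \frac{5 \sqrt{2} \cdot 2 i}{6} \cdot 1 = - \frac{5 \cdot 2 i \sqrt{2}}{6} \cdot 1 = - \frac{5 i \sqrt{2}}{3} \cdot 1 = - \frac{5 i \sqrt{2}}{3}$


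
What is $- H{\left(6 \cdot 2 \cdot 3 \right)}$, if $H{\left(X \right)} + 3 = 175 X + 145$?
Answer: $-6442$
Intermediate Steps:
$H{\left(X \right)} = 142 + 175 X$ ($H{\left(X \right)} = -3 + \left(175 X + 145\right) = -3 + \left(145 + 175 X\right) = 142 + 175 X$)
$- H{\left(6 \cdot 2 \cdot 3 \right)} = - (142 + 175 \cdot 6 \cdot 2 \cdot 3) = - (142 + 175 \cdot 12 \cdot 3) = - (142 + 175 \cdot 36) = - (142 + 6300) = \left(-1\right) 6442 = -6442$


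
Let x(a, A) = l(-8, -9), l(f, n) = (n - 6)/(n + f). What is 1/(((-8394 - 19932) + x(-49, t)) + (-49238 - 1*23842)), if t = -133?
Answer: -17/1723887 ≈ -9.8614e-6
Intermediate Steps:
l(f, n) = (-6 + n)/(f + n)
x(a, A) = 15/17 (x(a, A) = (-6 - 9)/(-8 - 9) = -15/(-17) = -1/17*(-15) = 15/17)
1/(((-8394 - 19932) + x(-49, t)) + (-49238 - 1*23842)) = 1/(((-8394 - 19932) + 15/17) + (-49238 - 1*23842)) = 1/((-28326 + 15/17) + (-49238 - 23842)) = 1/(-481527/17 - 73080) = 1/(-1723887/17) = -17/1723887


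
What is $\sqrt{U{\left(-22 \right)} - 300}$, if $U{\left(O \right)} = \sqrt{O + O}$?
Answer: $\sqrt{-300 + 2 i \sqrt{11}} \approx 0.1915 + 17.322 i$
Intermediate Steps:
$U{\left(O \right)} = \sqrt{2} \sqrt{O}$ ($U{\left(O \right)} = \sqrt{2 O} = \sqrt{2} \sqrt{O}$)
$\sqrt{U{\left(-22 \right)} - 300} = \sqrt{\sqrt{2} \sqrt{-22} - 300} = \sqrt{\sqrt{2} i \sqrt{22} - 300} = \sqrt{2 i \sqrt{11} - 300} = \sqrt{-300 + 2 i \sqrt{11}}$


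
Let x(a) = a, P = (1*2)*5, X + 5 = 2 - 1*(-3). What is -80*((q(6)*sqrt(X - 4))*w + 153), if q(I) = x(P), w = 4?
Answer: -12240 - 6400*I ≈ -12240.0 - 6400.0*I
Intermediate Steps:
X = 0 (X = -5 + (2 - 1*(-3)) = -5 + (2 + 3) = -5 + 5 = 0)
P = 10 (P = 2*5 = 10)
q(I) = 10
-80*((q(6)*sqrt(X - 4))*w + 153) = -80*((10*sqrt(0 - 4))*4 + 153) = -80*((10*sqrt(-4))*4 + 153) = -80*((10*(2*I))*4 + 153) = -80*((20*I)*4 + 153) = -80*(80*I + 153) = -80*(153 + 80*I) = -12240 - 6400*I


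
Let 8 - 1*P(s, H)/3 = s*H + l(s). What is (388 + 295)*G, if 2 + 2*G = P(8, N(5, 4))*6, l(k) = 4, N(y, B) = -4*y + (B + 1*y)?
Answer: 564841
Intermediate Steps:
N(y, B) = B - 3*y (N(y, B) = -4*y + (B + y) = B - 3*y)
P(s, H) = 12 - 3*H*s (P(s, H) = 24 - 3*(s*H + 4) = 24 - 3*(H*s + 4) = 24 - 3*(4 + H*s) = 24 + (-12 - 3*H*s) = 12 - 3*H*s)
G = 827 (G = -1 + ((12 - 3*(4 - 3*5)*8)*6)/2 = -1 + ((12 - 3*(4 - 15)*8)*6)/2 = -1 + ((12 - 3*(-11)*8)*6)/2 = -1 + ((12 + 264)*6)/2 = -1 + (276*6)/2 = -1 + (½)*1656 = -1 + 828 = 827)
(388 + 295)*G = (388 + 295)*827 = 683*827 = 564841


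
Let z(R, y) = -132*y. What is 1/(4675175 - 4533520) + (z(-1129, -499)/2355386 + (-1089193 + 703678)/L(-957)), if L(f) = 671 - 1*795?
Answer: 5846776665340967/1880585148860 ≈ 3109.0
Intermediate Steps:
L(f) = -124 (L(f) = 671 - 795 = -124)
1/(4675175 - 4533520) + (z(-1129, -499)/2355386 + (-1089193 + 703678)/L(-957)) = 1/(4675175 - 4533520) + (-132*(-499)/2355386 + (-1089193 + 703678)/(-124)) = 1/141655 + (65868*(1/2355386) - 385515*(-1/124)) = 1/141655 + (2994/107063 + 385515/124) = 1/141655 + 41274763701/13275812 = 5846776665340967/1880585148860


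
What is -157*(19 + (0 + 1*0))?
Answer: -2983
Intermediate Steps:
-157*(19 + (0 + 1*0)) = -157*(19 + (0 + 0)) = -157*(19 + 0) = -157*19 = -2983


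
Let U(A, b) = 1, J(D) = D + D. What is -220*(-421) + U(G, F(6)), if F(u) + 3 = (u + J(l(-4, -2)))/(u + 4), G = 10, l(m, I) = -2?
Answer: 92621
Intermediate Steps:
J(D) = 2*D
F(u) = -3 + (-4 + u)/(4 + u) (F(u) = -3 + (u + 2*(-2))/(u + 4) = -3 + (u - 4)/(4 + u) = -3 + (-4 + u)/(4 + u))
-220*(-421) + U(G, F(6)) = -220*(-421) + 1 = 92620 + 1 = 92621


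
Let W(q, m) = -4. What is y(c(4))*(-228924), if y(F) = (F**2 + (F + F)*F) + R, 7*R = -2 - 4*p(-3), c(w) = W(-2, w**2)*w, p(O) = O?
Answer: -1232984664/7 ≈ -1.7614e+8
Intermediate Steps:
c(w) = -4*w
R = 10/7 (R = (-2 - 4*(-3))/7 = (-2 + 12)/7 = (1/7)*10 = 10/7 ≈ 1.4286)
y(F) = 10/7 + 3*F**2 (y(F) = (F**2 + (F + F)*F) + 10/7 = (F**2 + (2*F)*F) + 10/7 = (F**2 + 2*F**2) + 10/7 = 3*F**2 + 10/7 = 10/7 + 3*F**2)
y(c(4))*(-228924) = (10/7 + 3*(-4*4)**2)*(-228924) = (10/7 + 3*(-16)**2)*(-228924) = (10/7 + 3*256)*(-228924) = (10/7 + 768)*(-228924) = (5386/7)*(-228924) = -1232984664/7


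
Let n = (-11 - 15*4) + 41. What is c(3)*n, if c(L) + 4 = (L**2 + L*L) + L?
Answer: -510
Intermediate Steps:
c(L) = -4 + L + 2*L**2 (c(L) = -4 + ((L**2 + L*L) + L) = -4 + ((L**2 + L**2) + L) = -4 + (2*L**2 + L) = -4 + (L + 2*L**2) = -4 + L + 2*L**2)
n = -30 (n = (-11 - 60) + 41 = -71 + 41 = -30)
c(3)*n = (-4 + 3 + 2*3**2)*(-30) = (-4 + 3 + 2*9)*(-30) = (-4 + 3 + 18)*(-30) = 17*(-30) = -510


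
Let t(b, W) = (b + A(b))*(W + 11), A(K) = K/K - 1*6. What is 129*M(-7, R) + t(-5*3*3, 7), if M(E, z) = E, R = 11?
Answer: -1803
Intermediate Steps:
A(K) = -5 (A(K) = 1 - 6 = -5)
t(b, W) = (-5 + b)*(11 + W) (t(b, W) = (b - 5)*(W + 11) = (-5 + b)*(11 + W))
129*M(-7, R) + t(-5*3*3, 7) = 129*(-7) + (-55 - 5*7 + 11*(-5*3*3) + 7*(-5*3*3)) = -903 + (-55 - 35 + 11*(-15*3) + 7*(-15*3)) = -903 + (-55 - 35 + 11*(-45) + 7*(-45)) = -903 + (-55 - 35 - 495 - 315) = -903 - 900 = -1803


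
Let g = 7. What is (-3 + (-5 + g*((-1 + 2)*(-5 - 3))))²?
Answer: 4096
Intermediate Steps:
(-3 + (-5 + g*((-1 + 2)*(-5 - 3))))² = (-3 + (-5 + 7*((-1 + 2)*(-5 - 3))))² = (-3 + (-5 + 7*(1*(-8))))² = (-3 + (-5 + 7*(-8)))² = (-3 + (-5 - 56))² = (-3 - 61)² = (-64)² = 4096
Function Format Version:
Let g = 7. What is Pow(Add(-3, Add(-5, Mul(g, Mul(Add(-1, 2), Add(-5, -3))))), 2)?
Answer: 4096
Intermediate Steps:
Pow(Add(-3, Add(-5, Mul(g, Mul(Add(-1, 2), Add(-5, -3))))), 2) = Pow(Add(-3, Add(-5, Mul(7, Mul(Add(-1, 2), Add(-5, -3))))), 2) = Pow(Add(-3, Add(-5, Mul(7, Mul(1, -8)))), 2) = Pow(Add(-3, Add(-5, Mul(7, -8))), 2) = Pow(Add(-3, Add(-5, -56)), 2) = Pow(Add(-3, -61), 2) = Pow(-64, 2) = 4096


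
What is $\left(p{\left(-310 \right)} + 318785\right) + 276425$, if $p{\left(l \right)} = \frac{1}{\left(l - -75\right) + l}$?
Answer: $\frac{324389449}{545} \approx 5.9521 \cdot 10^{5}$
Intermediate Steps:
$p{\left(l \right)} = \frac{1}{75 + 2 l}$ ($p{\left(l \right)} = \frac{1}{\left(l + 75\right) + l} = \frac{1}{\left(75 + l\right) + l} = \frac{1}{75 + 2 l}$)
$\left(p{\left(-310 \right)} + 318785\right) + 276425 = \left(\frac{1}{75 + 2 \left(-310\right)} + 318785\right) + 276425 = \left(\frac{1}{75 - 620} + 318785\right) + 276425 = \left(\frac{1}{-545} + 318785\right) + 276425 = \left(- \frac{1}{545} + 318785\right) + 276425 = \frac{173737824}{545} + 276425 = \frac{324389449}{545}$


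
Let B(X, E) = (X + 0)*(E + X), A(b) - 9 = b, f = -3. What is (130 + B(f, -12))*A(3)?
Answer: 2100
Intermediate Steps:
A(b) = 9 + b
B(X, E) = X*(E + X)
(130 + B(f, -12))*A(3) = (130 - 3*(-12 - 3))*(9 + 3) = (130 - 3*(-15))*12 = (130 + 45)*12 = 175*12 = 2100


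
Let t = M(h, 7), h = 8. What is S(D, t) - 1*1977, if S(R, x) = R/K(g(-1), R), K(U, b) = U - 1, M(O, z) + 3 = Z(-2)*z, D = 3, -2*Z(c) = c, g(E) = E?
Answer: -3957/2 ≈ -1978.5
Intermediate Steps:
Z(c) = -c/2
M(O, z) = -3 + z (M(O, z) = -3 + (-½*(-2))*z = -3 + 1*z = -3 + z)
K(U, b) = -1 + U
t = 4 (t = -3 + 7 = 4)
S(R, x) = -R/2 (S(R, x) = R/(-1 - 1) = R/(-2) = R*(-½) = -R/2)
S(D, t) - 1*1977 = -½*3 - 1*1977 = -3/2 - 1977 = -3957/2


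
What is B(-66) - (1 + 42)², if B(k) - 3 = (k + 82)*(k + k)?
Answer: -3958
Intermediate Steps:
B(k) = 3 + 2*k*(82 + k) (B(k) = 3 + (k + 82)*(k + k) = 3 + (82 + k)*(2*k) = 3 + 2*k*(82 + k))
B(-66) - (1 + 42)² = (3 + 2*(-66)² + 164*(-66)) - (1 + 42)² = (3 + 2*4356 - 10824) - 1*43² = (3 + 8712 - 10824) - 1*1849 = -2109 - 1849 = -3958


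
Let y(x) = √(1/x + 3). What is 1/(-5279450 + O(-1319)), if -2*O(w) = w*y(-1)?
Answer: -10558900/55745182865239 - 1319*√2/55745182865239 ≈ -1.8945e-7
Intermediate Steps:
y(x) = √(3 + 1/x)
O(w) = -w*√2/2 (O(w) = -w*√(3 + 1/(-1))/2 = -w*√(3 - 1)/2 = -w*√2/2)
1/(-5279450 + O(-1319)) = 1/(-5279450 - ½*(-1319)*√2) = 1/(-5279450 + 1319*√2/2)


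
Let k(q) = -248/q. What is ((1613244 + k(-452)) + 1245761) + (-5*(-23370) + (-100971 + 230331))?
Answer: 350889357/113 ≈ 3.1052e+6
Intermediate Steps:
((1613244 + k(-452)) + 1245761) + (-5*(-23370) + (-100971 + 230331)) = ((1613244 - 248/(-452)) + 1245761) + (-5*(-23370) + (-100971 + 230331)) = ((1613244 - 248*(-1/452)) + 1245761) + (116850 + 129360) = ((1613244 + 62/113) + 1245761) + 246210 = (182296634/113 + 1245761) + 246210 = 323067627/113 + 246210 = 350889357/113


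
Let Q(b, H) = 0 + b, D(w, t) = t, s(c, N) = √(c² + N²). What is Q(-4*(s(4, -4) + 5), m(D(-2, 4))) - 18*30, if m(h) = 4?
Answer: -560 - 16*√2 ≈ -582.63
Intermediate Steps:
s(c, N) = √(N² + c²)
Q(b, H) = b
Q(-4*(s(4, -4) + 5), m(D(-2, 4))) - 18*30 = -4*(√((-4)² + 4²) + 5) - 18*30 = -4*(√(16 + 16) + 5) - 540 = -4*(√32 + 5) - 540 = -4*(4*√2 + 5) - 540 = -4*(5 + 4*√2) - 540 = (-20 - 16*√2) - 540 = -560 - 16*√2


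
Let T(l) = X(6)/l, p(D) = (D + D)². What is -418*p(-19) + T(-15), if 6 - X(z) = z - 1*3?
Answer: -3017961/5 ≈ -6.0359e+5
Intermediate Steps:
p(D) = 4*D² (p(D) = (2*D)² = 4*D²)
X(z) = 9 - z (X(z) = 6 - (z - 1*3) = 6 - (z - 3) = 6 - (-3 + z) = 6 + (3 - z) = 9 - z)
T(l) = 3/l (T(l) = (9 - 1*6)/l = (9 - 6)/l = 3/l)
-418*p(-19) + T(-15) = -1672*(-19)² + 3/(-15) = -1672*361 + 3*(-1/15) = -418*1444 - ⅕ = -603592 - ⅕ = -3017961/5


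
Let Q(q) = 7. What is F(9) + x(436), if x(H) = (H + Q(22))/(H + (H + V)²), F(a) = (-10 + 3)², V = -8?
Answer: 8997823/183620 ≈ 49.002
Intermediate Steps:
F(a) = 49 (F(a) = (-7)² = 49)
x(H) = (7 + H)/(H + (-8 + H)²) (x(H) = (H + 7)/(H + (H - 8)²) = (7 + H)/(H + (-8 + H)²))
F(9) + x(436) = 49 + (7 + 436)/(436 + (-8 + 436)²) = 49 + 443/(436 + 428²) = 49 + 443/(436 + 183184) = 49 + 443/183620 = 8997823/183620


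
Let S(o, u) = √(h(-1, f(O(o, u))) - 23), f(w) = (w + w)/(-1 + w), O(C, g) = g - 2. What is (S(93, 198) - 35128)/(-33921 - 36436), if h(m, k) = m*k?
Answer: 35128/70357 - I*√951015/13719615 ≈ 0.49928 - 7.1081e-5*I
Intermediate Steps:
O(C, g) = -2 + g
f(w) = 2*w/(-1 + w) (f(w) = (2*w)/(-1 + w) = 2*w/(-1 + w))
h(m, k) = k*m
S(o, u) = √(-23 - 2*(-2 + u)/(-3 + u)) (S(o, u) = √((2*(-2 + u)/(-1 + (-2 + u)))*(-1) - 23) = √((2*(-2 + u)/(-3 + u))*(-1) - 23) = √(-2*(-2 + u)/(-3 + u) - 23) = √(-23 - 2*(-2 + u)/(-3 + u)))
(S(93, 198) - 35128)/(-33921 - 36436) = (√((73 - 25*198)/(-3 + 198)) - 35128)/(-33921 - 36436) = (√((73 - 4950)/195) - 35128)/(-70357) = (√((1/195)*(-4877)) - 35128)*(-1/70357) = (√(-4877/195) - 35128)*(-1/70357) = (I*√951015/195 - 35128)*(-1/70357) = (-35128 + I*√951015/195)*(-1/70357) = 35128/70357 - I*√951015/13719615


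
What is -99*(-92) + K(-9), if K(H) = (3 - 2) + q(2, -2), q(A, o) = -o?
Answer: 9111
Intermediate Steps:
K(H) = 3 (K(H) = (3 - 2) - 1*(-2) = 1 + 2 = 3)
-99*(-92) + K(-9) = -99*(-92) + 3 = 9108 + 3 = 9111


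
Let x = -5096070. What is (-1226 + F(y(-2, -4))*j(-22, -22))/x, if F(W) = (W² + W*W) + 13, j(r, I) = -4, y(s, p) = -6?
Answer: 87/283115 ≈ 0.00030730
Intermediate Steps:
F(W) = 13 + 2*W² (F(W) = (W² + W²) + 13 = 2*W² + 13 = 13 + 2*W²)
(-1226 + F(y(-2, -4))*j(-22, -22))/x = (-1226 + (13 + 2*(-6)²)*(-4))/(-5096070) = (-1226 + (13 + 2*36)*(-4))*(-1/5096070) = (-1226 + (13 + 72)*(-4))*(-1/5096070) = (-1226 + 85*(-4))*(-1/5096070) = (-1226 - 340)*(-1/5096070) = -1566*(-1/5096070) = 87/283115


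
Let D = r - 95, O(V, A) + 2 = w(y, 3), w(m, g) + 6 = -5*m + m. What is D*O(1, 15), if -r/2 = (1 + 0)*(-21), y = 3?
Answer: 1060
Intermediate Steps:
w(m, g) = -6 - 4*m (w(m, g) = -6 + (-5*m + m) = -6 - 4*m)
O(V, A) = -20 (O(V, A) = -2 + (-6 - 4*3) = -2 + (-6 - 12) = -2 - 18 = -20)
r = 42 (r = -2*(1 + 0)*(-21) = -2*(-21) = 42)
D = -53 (D = 42 - 95 = -53)
D*O(1, 15) = -53*(-20) = 1060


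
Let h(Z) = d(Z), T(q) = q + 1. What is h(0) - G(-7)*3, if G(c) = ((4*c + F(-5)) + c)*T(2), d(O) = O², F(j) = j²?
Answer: 90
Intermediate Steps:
T(q) = 1 + q
h(Z) = Z²
G(c) = 75 + 15*c (G(c) = ((4*c + (-5)²) + c)*(1 + 2) = ((4*c + 25) + c)*3 = ((25 + 4*c) + c)*3 = (25 + 5*c)*3 = 75 + 15*c)
h(0) - G(-7)*3 = 0² - (75 + 15*(-7))*3 = 0 - (75 - 105)*3 = 0 - (-30)*3 = 0 - 1*(-90) = 0 + 90 = 90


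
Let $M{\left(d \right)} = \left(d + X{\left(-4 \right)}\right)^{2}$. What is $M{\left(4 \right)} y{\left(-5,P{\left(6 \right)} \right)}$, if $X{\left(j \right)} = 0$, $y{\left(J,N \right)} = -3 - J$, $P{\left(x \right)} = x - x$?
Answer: $32$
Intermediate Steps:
$P{\left(x \right)} = 0$
$M{\left(d \right)} = d^{2}$ ($M{\left(d \right)} = \left(d + 0\right)^{2} = d^{2}$)
$M{\left(4 \right)} y{\left(-5,P{\left(6 \right)} \right)} = 4^{2} \left(-3 - -5\right) = 16 \left(-3 + 5\right) = 16 \cdot 2 = 32$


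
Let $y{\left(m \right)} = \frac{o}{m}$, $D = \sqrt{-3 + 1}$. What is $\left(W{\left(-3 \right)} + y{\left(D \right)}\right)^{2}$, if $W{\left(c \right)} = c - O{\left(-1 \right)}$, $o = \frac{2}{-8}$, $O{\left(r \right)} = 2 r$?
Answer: $\frac{\left(8 - i \sqrt{2}\right)^{2}}{64} \approx 0.96875 - 0.35355 i$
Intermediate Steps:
$o = - \frac{1}{4}$ ($o = 2 \left(- \frac{1}{8}\right) = - \frac{1}{4} \approx -0.25$)
$D = i \sqrt{2}$ ($D = \sqrt{-2} = i \sqrt{2} \approx 1.4142 i$)
$y{\left(m \right)} = - \frac{1}{4 m}$
$W{\left(c \right)} = 2 + c$ ($W{\left(c \right)} = c - 2 \left(-1\right) = c - -2 = c + 2 = 2 + c$)
$\left(W{\left(-3 \right)} + y{\left(D \right)}\right)^{2} = \left(\left(2 - 3\right) - \frac{1}{4 i \sqrt{2}}\right)^{2} = \left(-1 - \frac{\left(- \frac{1}{2}\right) i \sqrt{2}}{4}\right)^{2} = \left(-1 + \frac{i \sqrt{2}}{8}\right)^{2}$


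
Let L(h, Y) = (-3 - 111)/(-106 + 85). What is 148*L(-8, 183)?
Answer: 5624/7 ≈ 803.43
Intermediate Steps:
L(h, Y) = 38/7 (L(h, Y) = -114/(-21) = -114*(-1/21) = 38/7)
148*L(-8, 183) = 148*(38/7) = 5624/7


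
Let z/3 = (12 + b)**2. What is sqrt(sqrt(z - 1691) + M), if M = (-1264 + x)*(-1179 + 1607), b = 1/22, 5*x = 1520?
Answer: sqrt(-198865920 + 22*I*sqrt(607769))/22 ≈ 0.027641 + 641.0*I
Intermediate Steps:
x = 304 (x = (1/5)*1520 = 304)
b = 1/22 ≈ 0.045455
z = 210675/484 (z = 3*(12 + 1/22)**2 = 3*(265/22)**2 = 3*(70225/484) = 210675/484 ≈ 435.28)
M = -410880 (M = (-1264 + 304)*(-1179 + 1607) = -960*428 = -410880)
sqrt(sqrt(z - 1691) + M) = sqrt(sqrt(210675/484 - 1691) - 410880) = sqrt(sqrt(-607769/484) - 410880) = sqrt(I*sqrt(607769)/22 - 410880) = sqrt(-410880 + I*sqrt(607769)/22)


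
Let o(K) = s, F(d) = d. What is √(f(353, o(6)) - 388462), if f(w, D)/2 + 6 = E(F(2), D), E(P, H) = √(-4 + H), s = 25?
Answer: √(-388474 + 2*√21) ≈ 623.27*I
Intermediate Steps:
o(K) = 25
f(w, D) = -12 + 2*√(-4 + D)
√(f(353, o(6)) - 388462) = √((-12 + 2*√(-4 + 25)) - 388462) = √((-12 + 2*√21) - 388462) = √(-388474 + 2*√21)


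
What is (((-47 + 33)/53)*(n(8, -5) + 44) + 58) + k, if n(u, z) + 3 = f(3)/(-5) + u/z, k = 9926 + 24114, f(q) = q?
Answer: 9033254/265 ≈ 34088.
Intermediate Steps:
k = 34040
n(u, z) = -18/5 + u/z (n(u, z) = -3 + (3/(-5) + u/z) = -3 + (3*(-⅕) + u/z) = -3 + (-⅗ + u/z) = -18/5 + u/z)
(((-47 + 33)/53)*(n(8, -5) + 44) + 58) + k = (((-47 + 33)/53)*((-18/5 + 8/(-5)) + 44) + 58) + 34040 = ((-14*1/53)*((-18/5 + 8*(-⅕)) + 44) + 58) + 34040 = (-14*((-18/5 - 8/5) + 44)/53 + 58) + 34040 = (-14*(-26/5 + 44)/53 + 58) + 34040 = (-14/53*194/5 + 58) + 34040 = (-2716/265 + 58) + 34040 = 12654/265 + 34040 = 9033254/265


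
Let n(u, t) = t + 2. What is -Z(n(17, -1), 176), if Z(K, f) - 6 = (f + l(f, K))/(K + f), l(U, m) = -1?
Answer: -1237/177 ≈ -6.9887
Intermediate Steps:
n(u, t) = 2 + t
Z(K, f) = 6 + (-1 + f)/(K + f) (Z(K, f) = 6 + (f - 1)/(K + f) = 6 + (-1 + f)/(K + f))
-Z(n(17, -1), 176) = -(-1 + 6*(2 - 1) + 7*176)/((2 - 1) + 176) = -(-1 + 6*1 + 1232)/(1 + 176) = -(-1 + 6 + 1232)/177 = -1237/177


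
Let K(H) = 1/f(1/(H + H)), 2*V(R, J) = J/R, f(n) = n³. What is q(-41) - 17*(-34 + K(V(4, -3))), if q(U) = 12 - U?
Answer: 40843/64 ≈ 638.17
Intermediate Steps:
V(R, J) = J/(2*R) (V(R, J) = (J/R)/2 = J/(2*R))
K(H) = 8*H³ (K(H) = 1/((1/(H + H))³) = 1/((1/(2*H))³) = 1/(1/(8*H³)) = 8*H³)
q(-41) - 17*(-34 + K(V(4, -3))) = (12 - 1*(-41)) - 17*(-34 + 8*((½)*(-3)/4)³) = (12 + 41) - 17*(-34 + 8*((½)*(-3)*(¼))³) = 53 - 17*(-34 + 8*(-3/8)³) = 53 - 17*(-34 + 8*(-27/512)) = 53 - 17*(-34 - 27/64) = 53 - 17*(-2203)/64 = 53 - 1*(-37451/64) = 53 + 37451/64 = 40843/64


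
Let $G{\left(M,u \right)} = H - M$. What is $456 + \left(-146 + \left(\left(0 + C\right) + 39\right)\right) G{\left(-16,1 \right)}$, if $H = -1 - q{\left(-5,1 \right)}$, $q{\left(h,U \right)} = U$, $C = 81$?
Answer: $92$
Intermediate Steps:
$H = -2$ ($H = -1 - 1 = -2$)
$G{\left(M,u \right)} = -2 - M$
$456 + \left(-146 + \left(\left(0 + C\right) + 39\right)\right) G{\left(-16,1 \right)} = 456 + \left(-146 + \left(\left(0 + 81\right) + 39\right)\right) \left(-2 - -16\right) = 456 + \left(-146 + \left(81 + 39\right)\right) \left(-2 + 16\right) = 456 + \left(-146 + 120\right) 14 = 456 - 364 = 92$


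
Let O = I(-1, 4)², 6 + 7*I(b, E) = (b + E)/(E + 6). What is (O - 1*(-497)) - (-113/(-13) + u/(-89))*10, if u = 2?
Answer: 2329882193/5669300 ≈ 410.96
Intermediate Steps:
I(b, E) = -6/7 + (E + b)/(7*(6 + E)) (I(b, E) = -6/7 + ((b + E)/(E + 6))/7 = -6/7 + ((E + b)/(6 + E))/7 = -6/7 + (E + b)/(7*(6 + E)))
O = 3249/4900 (O = ((-36 - 1 - 5*4)/(7*(6 + 4)))² = ((⅐)*(-36 - 1 - 20)/10)² = ((⅐)*(⅒)*(-57))² = (-57/70)² = 3249/4900 ≈ 0.66306)
(O - 1*(-497)) - (-113/(-13) + u/(-89))*10 = (3249/4900 - 1*(-497)) - (-113/(-13) + 2/(-89))*10 = (3249/4900 + 497) - (-113*(-1/13) + 2*(-1/89))*10 = 2438549/4900 - (113/13 - 2/89)*10 = 2438549/4900 - 10031*10/1157 = 2438549/4900 - 1*100310/1157 = 2438549/4900 - 100310/1157 = 2329882193/5669300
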